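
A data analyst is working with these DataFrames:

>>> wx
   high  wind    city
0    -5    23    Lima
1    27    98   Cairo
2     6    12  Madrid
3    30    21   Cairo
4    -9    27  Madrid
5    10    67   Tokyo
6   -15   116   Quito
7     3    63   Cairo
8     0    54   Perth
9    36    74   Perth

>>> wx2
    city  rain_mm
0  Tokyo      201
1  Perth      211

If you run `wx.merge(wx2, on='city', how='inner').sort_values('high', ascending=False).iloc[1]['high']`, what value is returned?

10

merge on 'city' (how='inner') → 3 rows:
   high  wind   city  rain_mm
0    10    67  Tokyo      201
1     0    54  Perth      211
2    36    74  Perth      211
sort by high descending:
   high  wind   city  rain_mm
2    36    74  Perth      211
0    10    67  Tokyo      201
1     0    54  Perth      211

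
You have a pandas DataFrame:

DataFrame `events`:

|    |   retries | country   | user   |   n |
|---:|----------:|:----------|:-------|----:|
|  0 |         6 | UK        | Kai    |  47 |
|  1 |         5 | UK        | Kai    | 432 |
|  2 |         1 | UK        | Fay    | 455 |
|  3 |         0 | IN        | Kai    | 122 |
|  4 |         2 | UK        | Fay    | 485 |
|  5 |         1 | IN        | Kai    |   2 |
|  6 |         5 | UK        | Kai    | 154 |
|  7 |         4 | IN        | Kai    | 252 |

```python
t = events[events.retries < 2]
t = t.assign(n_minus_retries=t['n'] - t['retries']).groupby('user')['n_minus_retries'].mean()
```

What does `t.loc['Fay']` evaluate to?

filter rows where retries < 2:
   retries country user    n
2        1      UK  Fay  455
3        0      IN  Kai  122
5        1      IN  Kai    2
add column n_minus_retries = t['n'] - t['retries']:
   retries country user    n  n_minus_retries
2        1      UK  Fay  455              454
3        0      IN  Kai  122              122
5        1      IN  Kai    2                1
group by user, mean of n_minus_retries:
user
Fay    454.0
Kai     61.5
Name: n_minus_retries, dtype: float64
Reading off the value at index 'Fay', we get 454.0.

454.0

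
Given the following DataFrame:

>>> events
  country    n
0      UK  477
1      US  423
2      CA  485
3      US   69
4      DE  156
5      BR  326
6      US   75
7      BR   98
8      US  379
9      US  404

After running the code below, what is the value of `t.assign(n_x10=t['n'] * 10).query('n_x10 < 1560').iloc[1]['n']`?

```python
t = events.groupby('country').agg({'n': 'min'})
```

group by country, min of n:
           n
country     
BR        98
CA       485
DE       156
UK       477
US        69
add column n_x10 = t['n'] * 10:
           n  n_x10
country            
BR        98    980
CA       485   4850
DE       156   1560
UK       477   4770
US        69    690
filter rows where n_x10 < 1560:
          n  n_x10
country           
BR       98    980
US       69    690

69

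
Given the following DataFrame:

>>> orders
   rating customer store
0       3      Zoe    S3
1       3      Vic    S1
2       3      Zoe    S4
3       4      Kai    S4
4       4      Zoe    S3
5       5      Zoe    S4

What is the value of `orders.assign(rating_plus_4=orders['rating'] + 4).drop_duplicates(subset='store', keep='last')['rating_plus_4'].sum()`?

add column rating_plus_4 = orders['rating'] + 4:
   rating customer store  rating_plus_4
0       3      Zoe    S3              7
1       3      Vic    S1              7
2       3      Zoe    S4              7
3       4      Kai    S4              8
4       4      Zoe    S3              8
5       5      Zoe    S4              9
drop duplicate store (keep=last):
   rating customer store  rating_plus_4
1       3      Vic    S1              7
4       4      Zoe    S3              8
5       5      Zoe    S4              9
Finally, sum of column 'rating_plus_4' = 24.

24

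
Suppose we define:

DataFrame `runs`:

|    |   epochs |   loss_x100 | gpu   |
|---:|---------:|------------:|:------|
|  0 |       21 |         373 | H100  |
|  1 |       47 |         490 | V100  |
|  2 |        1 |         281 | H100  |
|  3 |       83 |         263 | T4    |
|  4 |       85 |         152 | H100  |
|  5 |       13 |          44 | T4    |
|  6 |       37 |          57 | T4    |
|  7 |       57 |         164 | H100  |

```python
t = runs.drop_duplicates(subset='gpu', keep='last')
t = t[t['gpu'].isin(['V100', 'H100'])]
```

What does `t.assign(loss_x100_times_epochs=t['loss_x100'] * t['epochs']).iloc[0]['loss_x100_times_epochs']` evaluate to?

23030

drop duplicate gpu (keep=last):
   epochs  loss_x100   gpu
1      47        490  V100
6      37         57    T4
7      57        164  H100
filter rows where gpu in ['V100', 'H100']:
   epochs  loss_x100   gpu
1      47        490  V100
7      57        164  H100
add column loss_x100_times_epochs = t['loss_x100'] * t['epochs']:
   epochs  loss_x100   gpu  loss_x100_times_epochs
1      47        490  V100                   23030
7      57        164  H100                    9348
Reading off the value at position 0, column 'loss_x100_times_epochs', we get 23030.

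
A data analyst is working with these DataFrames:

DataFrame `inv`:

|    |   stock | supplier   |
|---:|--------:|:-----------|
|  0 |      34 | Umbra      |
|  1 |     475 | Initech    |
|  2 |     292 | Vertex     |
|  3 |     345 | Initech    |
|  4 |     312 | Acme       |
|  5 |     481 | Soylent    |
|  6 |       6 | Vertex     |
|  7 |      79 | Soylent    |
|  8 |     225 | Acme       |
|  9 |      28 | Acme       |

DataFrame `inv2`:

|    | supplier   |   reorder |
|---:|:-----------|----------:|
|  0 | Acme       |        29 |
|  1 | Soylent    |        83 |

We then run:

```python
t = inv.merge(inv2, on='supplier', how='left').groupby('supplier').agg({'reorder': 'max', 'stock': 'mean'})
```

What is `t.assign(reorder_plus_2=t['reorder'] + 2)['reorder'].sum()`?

112.0

merge on 'supplier' (how='left') → 10 rows:
   stock supplier  reorder
0     34    Umbra      NaN
1    475  Initech      NaN
2    292   Vertex      NaN
3    345  Initech      NaN
4    312     Acme     29.0
5    481  Soylent     83.0
6      6   Vertex      NaN
7     79  Soylent     83.0
8    225     Acme     29.0
9     28     Acme     29.0
group by supplier: max(reorder), mean(stock):
          reorder       stock
supplier                     
Acme         29.0  188.333333
Initech       NaN  410.000000
Soylent      83.0  280.000000
Umbra         NaN   34.000000
Vertex        NaN  149.000000
add column reorder_plus_2 = t['reorder'] + 2:
          reorder       stock  reorder_plus_2
supplier                                     
Acme         29.0  188.333333            31.0
Initech       NaN  410.000000             NaN
Soylent      83.0  280.000000            85.0
Umbra         NaN   34.000000             NaN
Vertex        NaN  149.000000             NaN
Reading off the sum of column 'reorder', we get 112.0.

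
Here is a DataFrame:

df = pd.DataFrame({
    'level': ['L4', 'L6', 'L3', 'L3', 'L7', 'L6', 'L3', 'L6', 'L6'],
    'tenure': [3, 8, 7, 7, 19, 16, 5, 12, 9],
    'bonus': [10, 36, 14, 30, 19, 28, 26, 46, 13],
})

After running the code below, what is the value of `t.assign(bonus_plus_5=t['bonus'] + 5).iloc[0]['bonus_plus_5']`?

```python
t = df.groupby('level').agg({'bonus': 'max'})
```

group by level, max of bonus:
       bonus
level       
L3        30
L4        10
L6        46
L7        19
add column bonus_plus_5 = t['bonus'] + 5:
       bonus  bonus_plus_5
level                     
L3        30            35
L4        10            15
L6        46            51
L7        19            24

35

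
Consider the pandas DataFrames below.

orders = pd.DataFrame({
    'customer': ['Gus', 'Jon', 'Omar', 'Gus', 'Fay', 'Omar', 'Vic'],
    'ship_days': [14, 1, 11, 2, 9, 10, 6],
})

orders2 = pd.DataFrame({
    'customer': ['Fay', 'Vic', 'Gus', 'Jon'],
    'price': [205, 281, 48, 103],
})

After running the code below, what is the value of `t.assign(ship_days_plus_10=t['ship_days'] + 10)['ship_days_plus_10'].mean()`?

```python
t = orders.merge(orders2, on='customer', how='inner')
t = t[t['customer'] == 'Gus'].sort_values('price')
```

18.0

merge on 'customer' (how='inner') → 5 rows:
  customer  ship_days  price
0      Gus         14     48
1      Jon          1    103
2      Gus          2     48
3      Fay          9    205
4      Vic          6    281
filter rows where customer == 'Gus':
  customer  ship_days  price
0      Gus         14     48
2      Gus          2     48
sort by price:
  customer  ship_days  price
0      Gus         14     48
2      Gus          2     48
add column ship_days_plus_10 = t['ship_days'] + 10:
  customer  ship_days  price  ship_days_plus_10
0      Gus         14     48                 24
2      Gus          2     48                 12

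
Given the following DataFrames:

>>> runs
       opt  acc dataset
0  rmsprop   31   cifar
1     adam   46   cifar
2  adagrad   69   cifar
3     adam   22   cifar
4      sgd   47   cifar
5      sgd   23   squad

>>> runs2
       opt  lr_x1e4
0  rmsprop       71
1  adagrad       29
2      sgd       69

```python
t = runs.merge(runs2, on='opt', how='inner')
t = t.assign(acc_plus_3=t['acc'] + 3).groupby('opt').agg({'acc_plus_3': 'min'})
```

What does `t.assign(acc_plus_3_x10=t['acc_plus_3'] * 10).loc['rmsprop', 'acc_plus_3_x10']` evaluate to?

340

merge on 'opt' (how='inner') → 4 rows:
       opt  acc dataset  lr_x1e4
0  rmsprop   31   cifar       71
1  adagrad   69   cifar       29
2      sgd   47   cifar       69
3      sgd   23   squad       69
add column acc_plus_3 = t['acc'] + 3:
       opt  acc dataset  lr_x1e4  acc_plus_3
0  rmsprop   31   cifar       71          34
1  adagrad   69   cifar       29          72
2      sgd   47   cifar       69          50
3      sgd   23   squad       69          26
group by opt, min of acc_plus_3:
         acc_plus_3
opt                
adagrad          72
rmsprop          34
sgd              26
add column acc_plus_3_x10 = t['acc_plus_3'] * 10:
         acc_plus_3  acc_plus_3_x10
opt                                
adagrad          72             720
rmsprop          34             340
sgd              26             260
value at row 'rmsprop', column 'acc_plus_3_x10' → 340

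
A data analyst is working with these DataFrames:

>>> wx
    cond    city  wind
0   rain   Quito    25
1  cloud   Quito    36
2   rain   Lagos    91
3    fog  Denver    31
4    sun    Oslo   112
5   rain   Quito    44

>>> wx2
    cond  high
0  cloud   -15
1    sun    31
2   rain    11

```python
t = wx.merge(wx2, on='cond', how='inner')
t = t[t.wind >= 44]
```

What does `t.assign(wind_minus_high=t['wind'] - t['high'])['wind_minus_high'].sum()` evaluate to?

merge on 'cond' (how='inner') → 5 rows:
    cond   city  wind  high
0   rain  Quito    25    11
1  cloud  Quito    36   -15
2   rain  Lagos    91    11
3    sun   Oslo   112    31
4   rain  Quito    44    11
filter rows where wind >= 44:
   cond   city  wind  high
2  rain  Lagos    91    11
3   sun   Oslo   112    31
4  rain  Quito    44    11
add column wind_minus_high = t['wind'] - t['high']:
   cond   city  wind  high  wind_minus_high
2  rain  Lagos    91    11               80
3   sun   Oslo   112    31               81
4  rain  Quito    44    11               33
Hence 194.

194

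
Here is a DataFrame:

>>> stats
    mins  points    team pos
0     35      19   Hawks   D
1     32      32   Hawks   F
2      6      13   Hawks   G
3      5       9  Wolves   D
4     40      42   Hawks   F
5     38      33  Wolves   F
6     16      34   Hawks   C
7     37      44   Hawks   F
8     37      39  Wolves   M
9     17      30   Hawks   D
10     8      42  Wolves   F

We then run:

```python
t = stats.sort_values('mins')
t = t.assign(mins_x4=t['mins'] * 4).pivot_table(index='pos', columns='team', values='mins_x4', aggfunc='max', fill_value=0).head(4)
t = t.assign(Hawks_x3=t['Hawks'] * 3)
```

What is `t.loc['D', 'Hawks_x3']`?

420

sort by mins:
    mins  points    team pos
3      5       9  Wolves   D
2      6      13   Hawks   G
10     8      42  Wolves   F
6     16      34   Hawks   C
9     17      30   Hawks   D
1     32      32   Hawks   F
0     35      19   Hawks   D
7     37      44   Hawks   F
8     37      39  Wolves   M
5     38      33  Wolves   F
4     40      42   Hawks   F
add column mins_x4 = t['mins'] * 4:
    mins  points    team pos  mins_x4
3      5       9  Wolves   D       20
2      6      13   Hawks   G       24
10     8      42  Wolves   F       32
6     16      34   Hawks   C       64
9     17      30   Hawks   D       68
1     32      32   Hawks   F      128
0     35      19   Hawks   D      140
7     37      44   Hawks   F      148
8     37      39  Wolves   M      148
5     38      33  Wolves   F      152
4     40      42   Hawks   F      160
pivot: rows=pos, cols=team, max(mins_x4):
team  Hawks  Wolves
pos                
C        64       0
D       140      20
F       160     152
G        24       0
M         0     148
take first 4 rows:
team  Hawks  Wolves
pos                
C        64       0
D       140      20
F       160     152
G        24       0
add column Hawks_x3 = t['Hawks'] * 3:
team  Hawks  Wolves  Hawks_x3
pos                          
C        64       0       192
D       140      20       420
F       160     152       480
G        24       0        72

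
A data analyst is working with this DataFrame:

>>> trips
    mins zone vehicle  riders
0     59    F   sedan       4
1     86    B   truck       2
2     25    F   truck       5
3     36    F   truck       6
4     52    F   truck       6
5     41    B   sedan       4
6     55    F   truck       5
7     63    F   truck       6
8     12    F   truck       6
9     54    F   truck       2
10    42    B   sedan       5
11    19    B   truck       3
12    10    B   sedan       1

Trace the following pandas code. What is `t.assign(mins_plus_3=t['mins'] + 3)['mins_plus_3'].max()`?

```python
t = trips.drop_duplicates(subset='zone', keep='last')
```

57

drop duplicate zone (keep=last):
    mins zone vehicle  riders
9     54    F   truck       2
12    10    B   sedan       1
add column mins_plus_3 = t['mins'] + 3:
    mins zone vehicle  riders  mins_plus_3
9     54    F   truck       2           57
12    10    B   sedan       1           13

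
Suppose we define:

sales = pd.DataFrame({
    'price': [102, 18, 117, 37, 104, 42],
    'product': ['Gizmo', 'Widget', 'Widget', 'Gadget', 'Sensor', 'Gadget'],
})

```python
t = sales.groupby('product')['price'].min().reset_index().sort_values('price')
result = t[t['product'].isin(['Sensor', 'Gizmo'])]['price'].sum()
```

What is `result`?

206

group by product, min of price:
product
Gadget     37
Gizmo     102
Sensor    104
Widget     18
Name: price, dtype: int64
reset_index():
  product  price
0  Gadget     37
1   Gizmo    102
2  Sensor    104
3  Widget     18
sort by price:
  product  price
3  Widget     18
0  Gadget     37
1   Gizmo    102
2  Sensor    104
filter rows where product in ['Sensor', 'Gizmo']:
  product  price
1   Gizmo    102
2  Sensor    104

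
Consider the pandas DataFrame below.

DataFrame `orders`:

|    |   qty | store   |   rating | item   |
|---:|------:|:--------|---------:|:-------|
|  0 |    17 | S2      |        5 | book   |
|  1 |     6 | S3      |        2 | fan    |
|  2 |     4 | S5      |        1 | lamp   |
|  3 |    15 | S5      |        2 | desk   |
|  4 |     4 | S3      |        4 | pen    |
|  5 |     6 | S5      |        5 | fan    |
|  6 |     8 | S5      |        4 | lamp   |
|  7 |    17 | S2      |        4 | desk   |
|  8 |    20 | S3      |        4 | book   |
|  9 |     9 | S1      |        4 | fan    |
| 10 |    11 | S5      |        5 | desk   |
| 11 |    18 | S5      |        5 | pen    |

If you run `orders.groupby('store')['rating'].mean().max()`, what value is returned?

group by store, mean of rating:
store
S1    4.000000
S2    4.500000
S3    3.333333
S5    3.666667
Name: rating, dtype: float64
Then the max of the resulting series: 4.5

4.5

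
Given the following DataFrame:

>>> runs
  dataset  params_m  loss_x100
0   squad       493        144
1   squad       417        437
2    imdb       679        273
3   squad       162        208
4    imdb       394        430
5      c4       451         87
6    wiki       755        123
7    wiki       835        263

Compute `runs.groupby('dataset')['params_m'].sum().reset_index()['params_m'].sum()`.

group by dataset, sum of params_m:
dataset
c4        451
imdb     1073
squad    1072
wiki     1590
Name: params_m, dtype: int64
reset_index():
  dataset  params_m
0      c4       451
1    imdb      1073
2   squad      1072
3    wiki      1590
Hence 4186.

4186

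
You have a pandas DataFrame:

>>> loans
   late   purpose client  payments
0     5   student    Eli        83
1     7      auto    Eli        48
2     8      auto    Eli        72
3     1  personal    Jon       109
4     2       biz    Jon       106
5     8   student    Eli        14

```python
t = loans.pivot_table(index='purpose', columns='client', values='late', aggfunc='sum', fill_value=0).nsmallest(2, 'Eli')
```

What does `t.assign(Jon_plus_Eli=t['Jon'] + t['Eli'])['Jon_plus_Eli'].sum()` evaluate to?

pivot: rows=purpose, cols=client, sum(late):
client    Eli  Jon
purpose           
auto       15    0
biz         0    2
personal    0    1
student    13    0
take 2 rows with smallest Eli:
client    Eli  Jon
purpose           
biz         0    2
personal    0    1
add column Jon_plus_Eli = t['Jon'] + t['Eli']:
client    Eli  Jon  Jon_plus_Eli
purpose                         
biz         0    2             2
personal    0    1             1
Finally, sum of column 'Jon_plus_Eli' = 3.

3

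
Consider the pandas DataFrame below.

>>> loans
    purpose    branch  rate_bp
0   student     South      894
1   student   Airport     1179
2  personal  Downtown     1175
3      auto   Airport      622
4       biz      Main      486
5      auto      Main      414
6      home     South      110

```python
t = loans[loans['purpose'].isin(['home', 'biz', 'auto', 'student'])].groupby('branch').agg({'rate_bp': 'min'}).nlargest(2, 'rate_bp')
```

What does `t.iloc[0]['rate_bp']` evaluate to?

622

filter rows where purpose in ['home', 'biz', 'auto', 'student']:
   purpose   branch  rate_bp
0  student    South      894
1  student  Airport     1179
3     auto  Airport      622
4      biz     Main      486
5     auto     Main      414
6     home    South      110
group by branch, min of rate_bp:
         rate_bp
branch          
Airport      622
Main         414
South        110
take 2 rows with largest rate_bp:
         rate_bp
branch          
Airport      622
Main         414
Taking the value at position 0, column 'rate_bp' gives 622.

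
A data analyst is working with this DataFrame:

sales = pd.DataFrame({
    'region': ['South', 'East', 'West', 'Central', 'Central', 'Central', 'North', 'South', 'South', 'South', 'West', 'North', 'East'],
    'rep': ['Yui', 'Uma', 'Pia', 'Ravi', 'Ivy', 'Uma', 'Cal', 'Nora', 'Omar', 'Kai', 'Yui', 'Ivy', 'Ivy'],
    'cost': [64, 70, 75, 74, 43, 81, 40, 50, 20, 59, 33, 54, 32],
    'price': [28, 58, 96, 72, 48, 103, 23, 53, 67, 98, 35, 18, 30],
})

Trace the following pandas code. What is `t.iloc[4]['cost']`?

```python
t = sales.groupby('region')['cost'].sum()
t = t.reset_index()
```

group by region, sum of cost:
region
Central    198
East       102
North       94
South      193
West       108
Name: cost, dtype: int64
reset_index():
    region  cost
0  Central   198
1     East   102
2    North    94
3    South   193
4     West   108
So iloc[4]['cost'] = 108.

108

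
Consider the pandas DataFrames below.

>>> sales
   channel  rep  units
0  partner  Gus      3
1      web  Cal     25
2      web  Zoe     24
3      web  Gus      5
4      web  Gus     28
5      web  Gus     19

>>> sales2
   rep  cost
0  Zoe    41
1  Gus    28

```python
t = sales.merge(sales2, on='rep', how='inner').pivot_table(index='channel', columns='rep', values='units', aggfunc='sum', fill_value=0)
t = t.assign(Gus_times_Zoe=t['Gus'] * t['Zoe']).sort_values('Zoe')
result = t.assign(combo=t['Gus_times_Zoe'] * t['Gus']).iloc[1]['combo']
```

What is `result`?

64896

merge on 'rep' (how='inner') → 5 rows:
   channel  rep  units  cost
0  partner  Gus      3    28
1      web  Zoe     24    41
2      web  Gus      5    28
3      web  Gus     28    28
4      web  Gus     19    28
pivot: rows=channel, cols=rep, sum(units):
rep      Gus  Zoe
channel          
partner    3    0
web       52   24
add column Gus_times_Zoe = t['Gus'] * t['Zoe']:
rep      Gus  Zoe  Gus_times_Zoe
channel                         
partner    3    0              0
web       52   24           1248
sort by Zoe:
rep      Gus  Zoe  Gus_times_Zoe
channel                         
partner    3    0              0
web       52   24           1248
add column combo = t['Gus_times_Zoe'] * t['Gus']:
rep      Gus  Zoe  Gus_times_Zoe  combo
channel                                
partner    3    0              0      0
web       52   24           1248  64896
Taking the value at position 1, column 'combo' gives 64896.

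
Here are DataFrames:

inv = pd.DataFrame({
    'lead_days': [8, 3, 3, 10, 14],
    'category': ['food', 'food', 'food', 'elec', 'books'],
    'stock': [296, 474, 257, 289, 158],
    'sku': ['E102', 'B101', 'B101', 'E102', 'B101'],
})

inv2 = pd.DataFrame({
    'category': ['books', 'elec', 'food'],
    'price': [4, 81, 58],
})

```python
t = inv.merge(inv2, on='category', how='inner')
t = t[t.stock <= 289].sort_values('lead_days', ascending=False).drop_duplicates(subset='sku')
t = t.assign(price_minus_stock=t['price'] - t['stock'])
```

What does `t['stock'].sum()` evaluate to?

merge on 'category' (how='inner') → 5 rows:
   lead_days category  stock   sku  price
0          8     food    296  E102     58
1          3     food    474  B101     58
2          3     food    257  B101     58
3         10     elec    289  E102     81
4         14    books    158  B101      4
filter rows where stock <= 289:
   lead_days category  stock   sku  price
2          3     food    257  B101     58
3         10     elec    289  E102     81
4         14    books    158  B101      4
sort by lead_days descending:
   lead_days category  stock   sku  price
4         14    books    158  B101      4
3         10     elec    289  E102     81
2          3     food    257  B101     58
drop duplicate sku (keep=first):
   lead_days category  stock   sku  price
4         14    books    158  B101      4
3         10     elec    289  E102     81
add column price_minus_stock = t['price'] - t['stock']:
   lead_days category  stock   sku  price  price_minus_stock
4         14    books    158  B101      4               -154
3         10     elec    289  E102     81               -208
Finally, sum of column 'stock' = 447.

447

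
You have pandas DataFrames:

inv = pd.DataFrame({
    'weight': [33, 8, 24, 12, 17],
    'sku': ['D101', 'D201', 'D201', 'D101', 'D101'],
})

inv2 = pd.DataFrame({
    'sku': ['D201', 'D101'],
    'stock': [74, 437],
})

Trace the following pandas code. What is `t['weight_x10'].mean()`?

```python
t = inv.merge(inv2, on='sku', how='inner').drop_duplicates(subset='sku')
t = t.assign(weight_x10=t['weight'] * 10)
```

205.0

merge on 'sku' (how='inner') → 5 rows:
   weight   sku  stock
0      33  D101    437
1       8  D201     74
2      24  D201     74
3      12  D101    437
4      17  D101    437
drop duplicate sku (keep=first):
   weight   sku  stock
0      33  D101    437
1       8  D201     74
add column weight_x10 = t['weight'] * 10:
   weight   sku  stock  weight_x10
0      33  D101    437         330
1       8  D201     74          80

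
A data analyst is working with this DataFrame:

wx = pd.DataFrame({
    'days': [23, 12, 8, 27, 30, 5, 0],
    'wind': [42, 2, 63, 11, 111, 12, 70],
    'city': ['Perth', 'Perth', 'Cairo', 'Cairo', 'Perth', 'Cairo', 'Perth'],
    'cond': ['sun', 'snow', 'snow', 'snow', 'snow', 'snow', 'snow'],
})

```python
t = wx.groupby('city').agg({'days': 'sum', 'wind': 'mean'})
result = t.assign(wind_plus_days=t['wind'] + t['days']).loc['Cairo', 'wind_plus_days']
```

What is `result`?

68.6666666667

group by city: sum(days), mean(wind):
       days       wind
city                  
Cairo    40  28.666667
Perth    65  56.250000
add column wind_plus_days = t['wind'] + t['days']:
       days       wind  wind_plus_days
city                                  
Cairo    40  28.666667       68.666667
Perth    65  56.250000      121.250000
Hence 68.6666666667.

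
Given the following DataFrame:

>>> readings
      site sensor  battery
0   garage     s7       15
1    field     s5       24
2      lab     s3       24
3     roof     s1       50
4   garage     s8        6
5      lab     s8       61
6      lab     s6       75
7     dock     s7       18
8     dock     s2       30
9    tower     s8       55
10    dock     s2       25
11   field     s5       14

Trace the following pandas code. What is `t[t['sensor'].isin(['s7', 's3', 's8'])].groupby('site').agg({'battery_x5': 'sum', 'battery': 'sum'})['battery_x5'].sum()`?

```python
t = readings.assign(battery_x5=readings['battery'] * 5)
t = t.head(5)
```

add column battery_x5 = readings['battery'] * 5:
      site sensor  battery  battery_x5
0   garage     s7       15          75
1    field     s5       24         120
2      lab     s3       24         120
3     roof     s1       50         250
4   garage     s8        6          30
5      lab     s8       61         305
6      lab     s6       75         375
7     dock     s7       18          90
8     dock     s2       30         150
9    tower     s8       55         275
10    dock     s2       25         125
11   field     s5       14          70
take first 5 rows:
     site sensor  battery  battery_x5
0  garage     s7       15          75
1   field     s5       24         120
2     lab     s3       24         120
3    roof     s1       50         250
4  garage     s8        6          30
filter rows where sensor in ['s7', 's3', 's8']:
     site sensor  battery  battery_x5
0  garage     s7       15          75
2     lab     s3       24         120
4  garage     s8        6          30
group by site: sum(battery_x5), sum(battery):
        battery_x5  battery
site                       
garage         105       21
lab            120       24

225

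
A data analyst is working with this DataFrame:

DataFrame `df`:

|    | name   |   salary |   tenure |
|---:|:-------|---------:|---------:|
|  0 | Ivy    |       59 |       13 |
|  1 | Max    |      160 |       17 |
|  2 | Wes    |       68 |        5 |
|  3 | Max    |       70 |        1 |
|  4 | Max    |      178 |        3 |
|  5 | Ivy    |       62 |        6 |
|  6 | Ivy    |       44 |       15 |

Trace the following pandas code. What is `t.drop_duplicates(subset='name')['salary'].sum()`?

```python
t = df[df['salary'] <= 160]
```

287

filter rows where salary <= 160:
  name  salary  tenure
0  Ivy      59      13
1  Max     160      17
2  Wes      68       5
3  Max      70       1
5  Ivy      62       6
6  Ivy      44      15
drop duplicate name (keep=first):
  name  salary  tenure
0  Ivy      59      13
1  Max     160      17
2  Wes      68       5
Taking the sum of column 'salary' gives 287.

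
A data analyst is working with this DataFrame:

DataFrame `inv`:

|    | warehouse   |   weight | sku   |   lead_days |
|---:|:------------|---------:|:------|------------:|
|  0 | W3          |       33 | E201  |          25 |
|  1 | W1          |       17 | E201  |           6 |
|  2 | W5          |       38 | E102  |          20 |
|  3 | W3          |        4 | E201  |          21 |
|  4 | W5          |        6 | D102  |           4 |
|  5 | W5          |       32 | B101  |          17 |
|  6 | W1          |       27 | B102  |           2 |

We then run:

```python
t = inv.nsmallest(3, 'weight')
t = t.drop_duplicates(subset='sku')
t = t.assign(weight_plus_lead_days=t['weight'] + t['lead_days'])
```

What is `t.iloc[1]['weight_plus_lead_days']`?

10

take 3 rows with smallest weight:
  warehouse  weight   sku  lead_days
3        W3       4  E201         21
4        W5       6  D102          4
1        W1      17  E201          6
drop duplicate sku (keep=first):
  warehouse  weight   sku  lead_days
3        W3       4  E201         21
4        W5       6  D102          4
add column weight_plus_lead_days = t['weight'] + t['lead_days']:
  warehouse  weight   sku  lead_days  weight_plus_lead_days
3        W3       4  E201         21                     25
4        W5       6  D102          4                     10
Reading off the value at position 1, column 'weight_plus_lead_days', we get 10.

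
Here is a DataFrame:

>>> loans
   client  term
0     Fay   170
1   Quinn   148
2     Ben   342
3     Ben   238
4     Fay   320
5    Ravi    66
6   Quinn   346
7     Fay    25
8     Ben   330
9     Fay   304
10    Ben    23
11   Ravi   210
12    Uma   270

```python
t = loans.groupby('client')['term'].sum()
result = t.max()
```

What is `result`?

group by client, sum of term:
client
Ben      933
Fay      819
Quinn    494
Ravi     276
Uma      270
Name: term, dtype: int64

933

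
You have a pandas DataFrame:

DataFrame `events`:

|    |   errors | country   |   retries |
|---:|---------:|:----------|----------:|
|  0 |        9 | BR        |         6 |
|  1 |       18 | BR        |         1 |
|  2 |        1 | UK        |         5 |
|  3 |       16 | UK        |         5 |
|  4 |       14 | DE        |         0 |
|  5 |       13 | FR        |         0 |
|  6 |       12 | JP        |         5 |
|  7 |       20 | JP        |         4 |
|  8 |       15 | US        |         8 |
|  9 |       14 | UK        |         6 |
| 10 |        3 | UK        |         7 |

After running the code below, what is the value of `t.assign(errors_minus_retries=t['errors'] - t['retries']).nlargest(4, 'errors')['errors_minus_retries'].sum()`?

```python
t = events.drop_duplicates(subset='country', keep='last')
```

drop duplicate country (keep=last):
    errors country  retries
1       18      BR        1
4       14      DE        0
5       13      FR        0
7       20      JP        4
8       15      US        8
10       3      UK        7
add column errors_minus_retries = t['errors'] - t['retries']:
    errors country  retries  errors_minus_retries
1       18      BR        1                    17
4       14      DE        0                    14
5       13      FR        0                    13
7       20      JP        4                    16
8       15      US        8                     7
10       3      UK        7                    -4
take 4 rows with largest errors:
   errors country  retries  errors_minus_retries
7      20      JP        4                    16
1      18      BR        1                    17
8      15      US        8                     7
4      14      DE        0                    14
Reading off the sum of column 'errors_minus_retries', we get 54.

54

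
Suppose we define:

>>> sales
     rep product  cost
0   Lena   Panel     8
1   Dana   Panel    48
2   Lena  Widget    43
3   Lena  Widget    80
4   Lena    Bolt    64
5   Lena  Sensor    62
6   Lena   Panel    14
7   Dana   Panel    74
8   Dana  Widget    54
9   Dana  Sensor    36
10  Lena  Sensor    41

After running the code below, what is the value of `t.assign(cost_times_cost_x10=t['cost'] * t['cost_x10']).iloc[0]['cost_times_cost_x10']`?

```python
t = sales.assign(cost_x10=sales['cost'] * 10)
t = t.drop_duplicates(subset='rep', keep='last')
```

12960

add column cost_x10 = sales['cost'] * 10:
     rep product  cost  cost_x10
0   Lena   Panel     8        80
1   Dana   Panel    48       480
2   Lena  Widget    43       430
3   Lena  Widget    80       800
4   Lena    Bolt    64       640
5   Lena  Sensor    62       620
6   Lena   Panel    14       140
7   Dana   Panel    74       740
8   Dana  Widget    54       540
9   Dana  Sensor    36       360
10  Lena  Sensor    41       410
drop duplicate rep (keep=last):
     rep product  cost  cost_x10
9   Dana  Sensor    36       360
10  Lena  Sensor    41       410
add column cost_times_cost_x10 = t['cost'] * t['cost_x10']:
     rep product  cost  cost_x10  cost_times_cost_x10
9   Dana  Sensor    36       360                12960
10  Lena  Sensor    41       410                16810
Finally, value at position 0, column 'cost_times_cost_x10' = 12960.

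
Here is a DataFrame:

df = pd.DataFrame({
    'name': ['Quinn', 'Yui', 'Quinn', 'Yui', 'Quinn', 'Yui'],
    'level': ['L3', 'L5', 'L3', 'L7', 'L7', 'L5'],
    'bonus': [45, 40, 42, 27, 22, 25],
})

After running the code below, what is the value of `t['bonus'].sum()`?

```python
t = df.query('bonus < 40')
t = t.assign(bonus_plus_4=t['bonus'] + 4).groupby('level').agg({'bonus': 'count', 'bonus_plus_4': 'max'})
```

3

filter rows where bonus < 40:
    name level  bonus
3    Yui    L7     27
4  Quinn    L7     22
5    Yui    L5     25
add column bonus_plus_4 = t['bonus'] + 4:
    name level  bonus  bonus_plus_4
3    Yui    L7     27            31
4  Quinn    L7     22            26
5    Yui    L5     25            29
group by level: count(bonus), max(bonus_plus_4):
       bonus  bonus_plus_4
level                     
L5         1            29
L7         2            31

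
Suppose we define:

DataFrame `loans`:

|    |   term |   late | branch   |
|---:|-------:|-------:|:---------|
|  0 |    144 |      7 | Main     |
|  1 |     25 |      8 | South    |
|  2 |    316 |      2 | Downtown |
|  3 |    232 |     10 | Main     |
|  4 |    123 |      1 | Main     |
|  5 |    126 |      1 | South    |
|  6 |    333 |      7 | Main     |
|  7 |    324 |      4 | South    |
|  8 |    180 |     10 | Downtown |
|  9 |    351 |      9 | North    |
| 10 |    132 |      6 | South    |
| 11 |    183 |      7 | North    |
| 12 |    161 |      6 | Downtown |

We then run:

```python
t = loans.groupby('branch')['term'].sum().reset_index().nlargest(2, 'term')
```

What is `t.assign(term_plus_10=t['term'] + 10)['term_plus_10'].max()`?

group by branch, sum of term:
branch
Downtown    657
Main        832
North       534
South       607
Name: term, dtype: int64
reset_index():
     branch  term
0  Downtown   657
1      Main   832
2     North   534
3     South   607
take 2 rows with largest term:
     branch  term
1      Main   832
0  Downtown   657
add column term_plus_10 = t['term'] + 10:
     branch  term  term_plus_10
1      Main   832           842
0  Downtown   657           667
Finally, max of column 'term_plus_10' = 842.

842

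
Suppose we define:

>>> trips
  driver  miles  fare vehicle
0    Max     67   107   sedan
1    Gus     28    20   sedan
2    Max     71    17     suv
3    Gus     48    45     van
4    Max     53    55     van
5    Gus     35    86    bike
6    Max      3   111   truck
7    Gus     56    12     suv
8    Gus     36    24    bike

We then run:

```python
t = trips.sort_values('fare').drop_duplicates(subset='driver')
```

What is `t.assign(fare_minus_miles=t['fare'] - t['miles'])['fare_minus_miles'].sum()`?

-98

sort by fare:
  driver  miles  fare vehicle
7    Gus     56    12     suv
2    Max     71    17     suv
1    Gus     28    20   sedan
8    Gus     36    24    bike
3    Gus     48    45     van
4    Max     53    55     van
5    Gus     35    86    bike
0    Max     67   107   sedan
6    Max      3   111   truck
drop duplicate driver (keep=first):
  driver  miles  fare vehicle
7    Gus     56    12     suv
2    Max     71    17     suv
add column fare_minus_miles = t['fare'] - t['miles']:
  driver  miles  fare vehicle  fare_minus_miles
7    Gus     56    12     suv               -44
2    Max     71    17     suv               -54
Reading off the sum of column 'fare_minus_miles', we get -98.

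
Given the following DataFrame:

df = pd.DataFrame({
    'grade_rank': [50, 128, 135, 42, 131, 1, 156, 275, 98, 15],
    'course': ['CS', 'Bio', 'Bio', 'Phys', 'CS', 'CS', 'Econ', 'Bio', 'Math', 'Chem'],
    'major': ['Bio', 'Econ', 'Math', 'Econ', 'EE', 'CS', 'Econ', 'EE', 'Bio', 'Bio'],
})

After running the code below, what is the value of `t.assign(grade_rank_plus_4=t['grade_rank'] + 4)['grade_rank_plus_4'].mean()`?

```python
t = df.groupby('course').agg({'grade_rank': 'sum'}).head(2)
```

364.0

group by course, sum of grade_rank:
        grade_rank
course            
Bio            538
CS             182
Chem            15
Econ           156
Math            98
Phys            42
take first 2 rows:
        grade_rank
course            
Bio            538
CS             182
add column grade_rank_plus_4 = t['grade_rank'] + 4:
        grade_rank  grade_rank_plus_4
course                               
Bio            538                542
CS             182                186
Taking the mean of column 'grade_rank_plus_4' gives 364.0.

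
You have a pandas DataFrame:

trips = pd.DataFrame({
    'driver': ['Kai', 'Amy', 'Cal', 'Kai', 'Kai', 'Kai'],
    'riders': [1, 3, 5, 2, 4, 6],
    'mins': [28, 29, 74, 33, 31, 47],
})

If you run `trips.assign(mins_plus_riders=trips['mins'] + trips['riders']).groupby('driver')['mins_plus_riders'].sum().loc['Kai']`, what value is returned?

152

add column mins_plus_riders = trips['mins'] + trips['riders']:
  driver  riders  mins  mins_plus_riders
0    Kai       1    28                29
1    Amy       3    29                32
2    Cal       5    74                79
3    Kai       2    33                35
4    Kai       4    31                35
5    Kai       6    47                53
group by driver, sum of mins_plus_riders:
driver
Amy     32
Cal     79
Kai    152
Name: mins_plus_riders, dtype: int64
The value at index 'Kai' is 152.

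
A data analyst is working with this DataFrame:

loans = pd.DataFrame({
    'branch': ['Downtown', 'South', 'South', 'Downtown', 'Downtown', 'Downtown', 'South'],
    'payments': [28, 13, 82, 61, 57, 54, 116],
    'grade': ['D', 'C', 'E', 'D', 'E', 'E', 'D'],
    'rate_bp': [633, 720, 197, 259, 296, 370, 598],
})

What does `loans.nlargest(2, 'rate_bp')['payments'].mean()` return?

take 2 rows with largest rate_bp:
     branch  payments grade  rate_bp
1     South        13     C      720
0  Downtown        28     D      633
Reading off the mean of column 'payments', we get 20.5.

20.5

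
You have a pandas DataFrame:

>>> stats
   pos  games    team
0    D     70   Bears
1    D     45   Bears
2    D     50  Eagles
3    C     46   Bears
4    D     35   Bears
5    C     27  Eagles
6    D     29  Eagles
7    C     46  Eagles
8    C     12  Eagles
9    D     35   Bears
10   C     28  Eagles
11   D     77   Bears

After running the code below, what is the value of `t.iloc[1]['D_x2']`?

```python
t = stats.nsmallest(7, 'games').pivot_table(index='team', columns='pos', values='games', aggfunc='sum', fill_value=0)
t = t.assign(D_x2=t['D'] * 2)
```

take 7 rows with smallest games:
   pos  games    team
8    C     12  Eagles
5    C     27  Eagles
10   C     28  Eagles
6    D     29  Eagles
4    D     35   Bears
9    D     35   Bears
1    D     45   Bears
pivot: rows=team, cols=pos, sum(games):
pos      C    D
team           
Bears    0  115
Eagles  67   29
add column D_x2 = t['D'] * 2:
pos      C    D  D_x2
team                 
Bears    0  115   230
Eagles  67   29    58
The value at position 1, column 'D_x2' is 58.

58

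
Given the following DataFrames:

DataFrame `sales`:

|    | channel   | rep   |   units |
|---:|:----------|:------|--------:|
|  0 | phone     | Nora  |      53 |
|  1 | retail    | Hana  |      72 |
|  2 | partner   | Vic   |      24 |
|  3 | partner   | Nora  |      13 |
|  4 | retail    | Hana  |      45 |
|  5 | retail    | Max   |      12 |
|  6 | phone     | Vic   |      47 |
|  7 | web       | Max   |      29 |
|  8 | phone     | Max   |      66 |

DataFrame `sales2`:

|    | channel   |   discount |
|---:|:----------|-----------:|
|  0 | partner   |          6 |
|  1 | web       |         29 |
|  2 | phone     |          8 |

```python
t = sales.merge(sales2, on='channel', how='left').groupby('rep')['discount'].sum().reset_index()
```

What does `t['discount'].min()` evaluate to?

merge on 'channel' (how='left') → 9 rows:
   channel   rep  units  discount
0    phone  Nora     53       8.0
1   retail  Hana     72       NaN
2  partner   Vic     24       6.0
3  partner  Nora     13       6.0
4   retail  Hana     45       NaN
5   retail   Max     12       NaN
6    phone   Vic     47       8.0
7      web   Max     29      29.0
8    phone   Max     66       8.0
group by rep, sum of discount:
rep
Hana     0.0
Max     37.0
Nora    14.0
Vic     14.0
Name: discount, dtype: float64
reset_index():
    rep  discount
0  Hana       0.0
1   Max      37.0
2  Nora      14.0
3   Vic      14.0

0.0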